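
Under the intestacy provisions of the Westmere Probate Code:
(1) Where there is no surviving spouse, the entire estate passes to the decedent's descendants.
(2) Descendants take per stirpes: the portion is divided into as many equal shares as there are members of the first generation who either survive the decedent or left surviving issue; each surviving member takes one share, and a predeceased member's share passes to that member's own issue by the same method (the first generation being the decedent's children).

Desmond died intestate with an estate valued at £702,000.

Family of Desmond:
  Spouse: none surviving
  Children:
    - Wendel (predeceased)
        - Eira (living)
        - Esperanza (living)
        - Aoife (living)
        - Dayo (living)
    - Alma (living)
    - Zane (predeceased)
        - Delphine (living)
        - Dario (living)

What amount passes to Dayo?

Dayo receives £58,500.

The entire £702,000 passes to the descendants.
That amount (£702,000) is divided into 3 shares of £234,000: Alma takes £234,000; Wendel's £234,000 share passes to Wendel's issue; Zane's £234,000 share passes to Zane's issue.
Wendel's share (£234,000) is divided into 4 shares of £58,500: Eira, Esperanza, Aoife, and Dayo each take £58,500.
Zane's share (£234,000) is divided into 2 shares of £117,000: Delphine and Dario each take £117,000.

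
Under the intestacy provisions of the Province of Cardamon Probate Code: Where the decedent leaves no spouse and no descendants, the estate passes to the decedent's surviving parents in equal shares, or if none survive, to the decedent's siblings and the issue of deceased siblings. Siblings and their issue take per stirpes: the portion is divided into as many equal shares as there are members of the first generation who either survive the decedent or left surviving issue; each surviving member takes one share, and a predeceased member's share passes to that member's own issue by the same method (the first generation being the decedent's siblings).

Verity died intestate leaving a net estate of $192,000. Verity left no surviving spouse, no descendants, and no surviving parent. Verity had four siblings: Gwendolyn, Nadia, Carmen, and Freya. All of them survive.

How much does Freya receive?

Freya receives $48,000.

The entire $192,000 passes to the siblings and their issue.
That amount ($192,000) is divided into 4 shares of $48,000: Gwendolyn, Nadia, Carmen, and Freya each take $48,000.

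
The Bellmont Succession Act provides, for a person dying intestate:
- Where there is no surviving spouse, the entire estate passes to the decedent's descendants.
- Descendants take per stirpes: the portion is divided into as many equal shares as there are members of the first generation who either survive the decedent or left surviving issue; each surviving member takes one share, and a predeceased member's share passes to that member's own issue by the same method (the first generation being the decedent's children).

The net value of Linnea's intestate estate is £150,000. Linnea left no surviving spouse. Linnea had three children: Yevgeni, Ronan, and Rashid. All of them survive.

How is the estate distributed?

Yevgeni: £50,000; Ronan: £50,000; Rashid: £50,000

The entire £150,000 passes to the descendants.
That amount (£150,000) is divided into 3 shares of £50,000: Yevgeni, Ronan, and Rashid each take £50,000.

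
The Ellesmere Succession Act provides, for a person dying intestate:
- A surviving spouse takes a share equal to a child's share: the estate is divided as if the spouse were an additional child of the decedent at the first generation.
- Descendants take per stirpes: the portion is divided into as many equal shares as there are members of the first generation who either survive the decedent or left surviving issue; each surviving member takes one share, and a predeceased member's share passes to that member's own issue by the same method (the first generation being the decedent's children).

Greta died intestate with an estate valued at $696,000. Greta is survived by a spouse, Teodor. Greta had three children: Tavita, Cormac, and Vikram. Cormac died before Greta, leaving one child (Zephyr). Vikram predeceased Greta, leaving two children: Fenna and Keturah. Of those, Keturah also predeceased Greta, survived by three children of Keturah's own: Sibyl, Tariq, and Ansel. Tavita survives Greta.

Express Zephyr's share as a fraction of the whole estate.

Zephyr receives 1/4 of the estate.

The spouse counts as an additional share at the children's level, so there are 4 primary shares of $174,000. Teodor takes one such share ($174,000).
The children's combined portion ($522,000) is divided into 3 shares of $174,000: Tavita takes $174,000; Cormac's $174,000 share passes to Cormac's issue; Vikram's $174,000 share passes to Vikram's issue.
Cormac's share ($174,000) passes entirely to Zephyr.
Vikram's share ($174,000) is divided into 2 shares of $87,000: Fenna takes $87,000; Keturah's $87,000 share passes to Keturah's issue.
Keturah's share ($87,000) is divided into 3 shares of $29,000: Sibyl, Tariq, and Ansel each take $29,000.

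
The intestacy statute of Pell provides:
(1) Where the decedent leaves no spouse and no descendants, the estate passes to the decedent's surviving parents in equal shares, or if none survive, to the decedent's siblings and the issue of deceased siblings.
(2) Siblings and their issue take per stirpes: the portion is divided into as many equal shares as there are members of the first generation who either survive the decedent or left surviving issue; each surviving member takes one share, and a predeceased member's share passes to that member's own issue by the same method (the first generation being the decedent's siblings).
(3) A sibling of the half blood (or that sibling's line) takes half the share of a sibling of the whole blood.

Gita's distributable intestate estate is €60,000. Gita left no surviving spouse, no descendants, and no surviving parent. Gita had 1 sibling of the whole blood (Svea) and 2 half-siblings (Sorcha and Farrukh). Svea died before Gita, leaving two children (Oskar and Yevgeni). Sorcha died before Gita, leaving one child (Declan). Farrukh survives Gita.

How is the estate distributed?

The entire €60,000 passes to the siblings and their issue.
Counting each half-blood sibling's line as half a unit, there are 2 units in €60,000, so one unit is €30,000. Whole-blood lines (Svea) take €30,000 each; half-blood lines (Sorcha and Farrukh) take €15,000 each.
Svea's share (€30,000) is divided into 2 shares of €15,000: Oskar and Yevgeni each take €15,000.
Sorcha's share (€15,000) passes entirely to Declan.

Oskar: €15,000; Yevgeni: €15,000; Declan: €15,000; Farrukh: €15,000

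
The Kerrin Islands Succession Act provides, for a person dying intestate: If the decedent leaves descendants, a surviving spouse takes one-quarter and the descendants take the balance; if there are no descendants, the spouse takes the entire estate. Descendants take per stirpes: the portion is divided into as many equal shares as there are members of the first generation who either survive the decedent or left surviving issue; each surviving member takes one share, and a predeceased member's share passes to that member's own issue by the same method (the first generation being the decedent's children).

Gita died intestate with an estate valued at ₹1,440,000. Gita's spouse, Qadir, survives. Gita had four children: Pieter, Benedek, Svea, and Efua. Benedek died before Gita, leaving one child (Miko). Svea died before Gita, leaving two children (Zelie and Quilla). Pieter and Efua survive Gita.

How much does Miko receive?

Miko receives ₹270,000.

Qadir takes one-quarter of ₹1,440,000 = ₹360,000. The remaining ₹1,080,000 passes to the descendants.
The descendants' portion (₹1,080,000) is divided into 4 shares of ₹270,000: Pieter and Efua each take ₹270,000; Benedek's ₹270,000 share passes to Benedek's issue; Svea's ₹270,000 share passes to Svea's issue.
Benedek's share (₹270,000) passes entirely to Miko.
Svea's share (₹270,000) is divided into 2 shares of ₹135,000: Zelie and Quilla each take ₹135,000.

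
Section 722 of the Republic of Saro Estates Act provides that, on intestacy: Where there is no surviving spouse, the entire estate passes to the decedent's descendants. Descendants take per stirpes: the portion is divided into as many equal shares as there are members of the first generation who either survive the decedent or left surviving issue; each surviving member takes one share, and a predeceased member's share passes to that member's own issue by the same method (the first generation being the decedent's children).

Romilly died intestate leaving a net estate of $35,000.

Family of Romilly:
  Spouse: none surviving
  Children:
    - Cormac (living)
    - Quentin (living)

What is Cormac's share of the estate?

The entire $35,000 passes to the descendants.
That amount ($35,000) is divided into 2 shares of $17,500: Cormac and Quentin each take $17,500.

Cormac receives $17,500.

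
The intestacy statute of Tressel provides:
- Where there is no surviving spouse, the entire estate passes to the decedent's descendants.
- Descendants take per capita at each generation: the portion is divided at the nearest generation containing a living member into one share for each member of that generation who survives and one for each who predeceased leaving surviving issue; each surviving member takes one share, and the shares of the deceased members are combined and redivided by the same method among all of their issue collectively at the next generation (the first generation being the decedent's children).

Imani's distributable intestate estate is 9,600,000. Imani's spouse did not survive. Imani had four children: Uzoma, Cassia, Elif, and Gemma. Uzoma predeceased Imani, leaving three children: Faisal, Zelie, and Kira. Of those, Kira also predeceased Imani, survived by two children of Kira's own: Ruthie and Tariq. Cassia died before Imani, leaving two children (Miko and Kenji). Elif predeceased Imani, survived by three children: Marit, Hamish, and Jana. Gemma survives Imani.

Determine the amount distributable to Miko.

Miko receives 900,000.

The entire 9,600,000 passes to the descendants.
That amount (9,600,000) is divided at the children's generation into 4 shares of 2,400,000. Gemma takes 2,400,000. The 3 shares of the deceased (Uzoma, Cassia, and Elif) are combined into a pool of 7,200,000.
That pool (7,200,000) is divided at the grandchildren's generation into 8 shares of 900,000. Faisal, Zelie, Miko, Kenji, Marit, Hamish, and Jana each take 900,000. The remaining share for the deceased Kira (900,000) is carried to the next generation.
That pool (900,000) is divided at the great-grandchildren's generation equally among Ruthie and Tariq: 450,000 each.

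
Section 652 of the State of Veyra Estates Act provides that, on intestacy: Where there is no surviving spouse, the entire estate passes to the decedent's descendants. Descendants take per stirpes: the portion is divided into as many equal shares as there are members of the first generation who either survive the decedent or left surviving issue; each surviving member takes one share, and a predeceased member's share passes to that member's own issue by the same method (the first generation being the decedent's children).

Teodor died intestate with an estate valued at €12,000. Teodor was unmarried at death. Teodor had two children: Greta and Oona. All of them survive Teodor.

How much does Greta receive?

The entire €12,000 passes to the descendants.
That amount (€12,000) is divided into 2 shares of €6,000: Greta and Oona each take €6,000.

Greta receives €6,000.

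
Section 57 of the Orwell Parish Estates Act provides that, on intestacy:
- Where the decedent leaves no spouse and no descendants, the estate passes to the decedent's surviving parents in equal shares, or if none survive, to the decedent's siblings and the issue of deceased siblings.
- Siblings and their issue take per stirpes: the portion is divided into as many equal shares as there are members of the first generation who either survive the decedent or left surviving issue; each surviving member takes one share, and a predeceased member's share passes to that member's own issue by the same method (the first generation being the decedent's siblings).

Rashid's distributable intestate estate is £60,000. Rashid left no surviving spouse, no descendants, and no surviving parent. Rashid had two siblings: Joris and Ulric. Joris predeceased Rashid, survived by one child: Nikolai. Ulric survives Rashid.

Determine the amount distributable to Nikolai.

Nikolai receives £30,000.

The entire £60,000 passes to the siblings and their issue.
That amount (£60,000) is divided into 2 shares of £30,000: Ulric takes £30,000; Joris's £30,000 share passes to Joris's issue.
Joris's share (£30,000) passes entirely to Nikolai.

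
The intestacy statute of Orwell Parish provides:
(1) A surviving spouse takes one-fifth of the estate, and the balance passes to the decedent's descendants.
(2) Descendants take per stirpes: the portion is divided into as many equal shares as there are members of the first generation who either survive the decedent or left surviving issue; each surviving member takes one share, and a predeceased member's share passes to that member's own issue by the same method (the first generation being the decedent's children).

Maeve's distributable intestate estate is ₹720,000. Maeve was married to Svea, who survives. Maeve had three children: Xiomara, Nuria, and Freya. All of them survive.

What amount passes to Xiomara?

Svea takes one-fifth of ₹720,000 = ₹144,000. The remaining ₹576,000 passes to the descendants.
The descendants' portion (₹576,000) is divided into 3 shares of ₹192,000: Xiomara, Nuria, and Freya each take ₹192,000.

Xiomara receives ₹192,000.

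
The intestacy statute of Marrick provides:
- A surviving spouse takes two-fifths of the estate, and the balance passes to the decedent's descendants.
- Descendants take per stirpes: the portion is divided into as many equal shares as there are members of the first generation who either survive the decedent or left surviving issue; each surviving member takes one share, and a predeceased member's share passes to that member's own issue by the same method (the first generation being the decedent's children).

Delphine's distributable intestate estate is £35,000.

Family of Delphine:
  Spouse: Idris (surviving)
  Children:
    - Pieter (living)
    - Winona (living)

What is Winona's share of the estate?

Idris takes two-fifths of £35,000 = £14,000. The remaining £21,000 passes to the descendants.
The descendants' portion (£21,000) is divided into 2 shares of £10,500: Pieter and Winona each take £10,500.

Winona receives £10,500.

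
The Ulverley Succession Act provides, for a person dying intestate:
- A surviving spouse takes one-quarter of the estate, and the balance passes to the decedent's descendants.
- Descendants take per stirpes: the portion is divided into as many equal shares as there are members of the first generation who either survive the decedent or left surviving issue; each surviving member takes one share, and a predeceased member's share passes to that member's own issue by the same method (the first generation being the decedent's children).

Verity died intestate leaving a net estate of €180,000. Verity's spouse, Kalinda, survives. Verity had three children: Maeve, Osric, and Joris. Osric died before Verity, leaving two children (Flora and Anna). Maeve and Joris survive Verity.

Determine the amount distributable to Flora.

Flora receives €22,500.

Kalinda takes one-quarter of €180,000 = €45,000. The remaining €135,000 passes to the descendants.
The descendants' portion (€135,000) is divided into 3 shares of €45,000: Maeve and Joris each take €45,000; Osric's €45,000 share passes to Osric's issue.
Osric's share (€45,000) is divided into 2 shares of €22,500: Flora and Anna each take €22,500.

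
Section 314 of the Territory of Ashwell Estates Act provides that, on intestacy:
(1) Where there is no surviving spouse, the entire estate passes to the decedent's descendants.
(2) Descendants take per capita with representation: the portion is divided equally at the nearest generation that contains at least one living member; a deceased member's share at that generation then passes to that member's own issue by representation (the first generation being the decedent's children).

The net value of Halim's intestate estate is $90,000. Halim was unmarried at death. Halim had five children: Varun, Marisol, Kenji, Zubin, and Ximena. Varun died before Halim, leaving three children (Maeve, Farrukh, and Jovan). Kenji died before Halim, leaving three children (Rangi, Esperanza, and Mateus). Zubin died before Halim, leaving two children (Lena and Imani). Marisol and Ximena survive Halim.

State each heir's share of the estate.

The entire $90,000 passes to the descendants.
That amount ($90,000) is divided into 5 shares of $18,000: Marisol and Ximena each take $18,000; Varun's $18,000 share passes to Varun's issue; Kenji's $18,000 share passes to Kenji's issue; Zubin's $18,000 share passes to Zubin's issue.
Varun's share ($18,000) is divided into 3 shares of $6,000: Maeve, Farrukh, and Jovan each take $6,000.
Kenji's share ($18,000) is divided into 3 shares of $6,000: Rangi, Esperanza, and Mateus each take $6,000.
Zubin's share ($18,000) is divided into 2 shares of $9,000: Lena and Imani each take $9,000.

Maeve: $6,000; Farrukh: $6,000; Jovan: $6,000; Marisol: $18,000; Rangi: $6,000; Esperanza: $6,000; Mateus: $6,000; Lena: $9,000; Imani: $9,000; Ximena: $18,000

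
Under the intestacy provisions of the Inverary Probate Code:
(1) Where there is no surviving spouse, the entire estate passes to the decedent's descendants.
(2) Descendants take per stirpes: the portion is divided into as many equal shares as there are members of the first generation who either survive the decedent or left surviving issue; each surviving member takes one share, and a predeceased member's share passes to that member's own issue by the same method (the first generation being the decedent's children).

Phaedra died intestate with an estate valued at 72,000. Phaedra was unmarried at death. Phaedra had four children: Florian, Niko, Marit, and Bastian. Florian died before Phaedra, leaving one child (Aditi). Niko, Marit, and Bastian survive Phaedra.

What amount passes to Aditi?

Aditi receives 18,000.

The entire 72,000 passes to the descendants.
That amount (72,000) is divided into 4 shares of 18,000: Niko, Marit, and Bastian each take 18,000; Florian's 18,000 share passes to Florian's issue.
Florian's share (18,000) passes entirely to Aditi.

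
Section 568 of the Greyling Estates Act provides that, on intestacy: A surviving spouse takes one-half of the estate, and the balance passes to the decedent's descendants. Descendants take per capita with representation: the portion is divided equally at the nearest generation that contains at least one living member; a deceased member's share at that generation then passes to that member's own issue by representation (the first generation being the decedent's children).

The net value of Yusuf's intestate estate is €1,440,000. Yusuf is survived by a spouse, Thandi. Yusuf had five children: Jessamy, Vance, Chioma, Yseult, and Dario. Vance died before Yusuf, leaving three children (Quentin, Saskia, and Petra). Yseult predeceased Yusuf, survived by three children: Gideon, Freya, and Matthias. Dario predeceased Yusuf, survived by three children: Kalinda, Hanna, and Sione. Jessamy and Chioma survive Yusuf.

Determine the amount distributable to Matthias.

Matthias receives €48,000.

Thandi takes one-half of €1,440,000 = €720,000. The remaining €720,000 passes to the descendants.
The descendants' portion (€720,000) is divided into 5 shares of €144,000: Jessamy and Chioma each take €144,000; Vance's €144,000 share passes to Vance's issue; Yseult's €144,000 share passes to Yseult's issue; Dario's €144,000 share passes to Dario's issue.
Vance's share (€144,000) is divided into 3 shares of €48,000: Quentin, Saskia, and Petra each take €48,000.
Yseult's share (€144,000) is divided into 3 shares of €48,000: Gideon, Freya, and Matthias each take €48,000.
Dario's share (€144,000) is divided into 3 shares of €48,000: Kalinda, Hanna, and Sione each take €48,000.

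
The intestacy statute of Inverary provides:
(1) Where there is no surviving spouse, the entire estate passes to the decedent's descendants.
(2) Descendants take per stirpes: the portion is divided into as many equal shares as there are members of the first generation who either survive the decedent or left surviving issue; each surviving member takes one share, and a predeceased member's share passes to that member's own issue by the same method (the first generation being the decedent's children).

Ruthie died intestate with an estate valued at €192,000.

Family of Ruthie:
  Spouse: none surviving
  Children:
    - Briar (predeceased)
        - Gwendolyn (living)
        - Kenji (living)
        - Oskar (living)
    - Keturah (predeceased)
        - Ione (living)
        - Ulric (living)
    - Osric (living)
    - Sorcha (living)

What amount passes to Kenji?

The entire €192,000 passes to the descendants.
That amount (€192,000) is divided into 4 shares of €48,000: Osric and Sorcha each take €48,000; Briar's €48,000 share passes to Briar's issue; Keturah's €48,000 share passes to Keturah's issue.
Briar's share (€48,000) is divided into 3 shares of €16,000: Gwendolyn, Kenji, and Oskar each take €16,000.
Keturah's share (€48,000) is divided into 2 shares of €24,000: Ione and Ulric each take €24,000.

Kenji receives €16,000.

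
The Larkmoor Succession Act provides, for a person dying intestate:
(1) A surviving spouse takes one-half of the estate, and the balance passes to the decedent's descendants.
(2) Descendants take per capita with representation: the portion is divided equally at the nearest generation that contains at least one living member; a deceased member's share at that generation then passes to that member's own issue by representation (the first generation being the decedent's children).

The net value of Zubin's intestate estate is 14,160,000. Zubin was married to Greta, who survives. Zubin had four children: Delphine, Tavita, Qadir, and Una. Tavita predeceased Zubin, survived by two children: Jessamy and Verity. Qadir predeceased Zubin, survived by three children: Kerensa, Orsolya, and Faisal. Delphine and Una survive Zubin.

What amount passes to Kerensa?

Greta takes one-half of 14,160,000 = 7,080,000. The remaining 7,080,000 passes to the descendants.
The descendants' portion (7,080,000) is divided into 4 shares of 1,770,000: Delphine and Una each take 1,770,000; Tavita's 1,770,000 share passes to Tavita's issue; Qadir's 1,770,000 share passes to Qadir's issue.
Tavita's share (1,770,000) is divided into 2 shares of 885,000: Jessamy and Verity each take 885,000.
Qadir's share (1,770,000) is divided into 3 shares of 590,000: Kerensa, Orsolya, and Faisal each take 590,000.

Kerensa receives 590,000.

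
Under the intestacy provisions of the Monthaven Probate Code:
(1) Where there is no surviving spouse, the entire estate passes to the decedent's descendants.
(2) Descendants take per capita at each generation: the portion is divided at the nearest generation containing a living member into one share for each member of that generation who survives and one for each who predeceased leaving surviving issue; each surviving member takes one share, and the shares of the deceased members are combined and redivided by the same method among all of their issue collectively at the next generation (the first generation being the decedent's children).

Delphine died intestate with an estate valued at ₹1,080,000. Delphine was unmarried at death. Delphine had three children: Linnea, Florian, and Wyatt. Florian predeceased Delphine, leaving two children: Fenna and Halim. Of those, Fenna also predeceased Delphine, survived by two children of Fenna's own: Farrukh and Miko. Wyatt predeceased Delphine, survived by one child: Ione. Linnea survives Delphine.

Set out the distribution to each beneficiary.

The entire ₹1,080,000 passes to the descendants.
That amount (₹1,080,000) is divided at the children's generation into 3 shares of ₹360,000. Linnea takes ₹360,000. The 2 shares of the deceased (Florian and Wyatt) are combined into a pool of ₹720,000.
That pool (₹720,000) is divided at the grandchildren's generation into 3 shares of ₹240,000. Halim and Ione each take ₹240,000. The remaining share for the deceased Fenna (₹240,000) is carried to the next generation.
That pool (₹240,000) is divided at the great-grandchildren's generation equally among Farrukh and Miko: ₹120,000 each.

Linnea: ₹360,000; Farrukh: ₹120,000; Miko: ₹120,000; Halim: ₹240,000; Ione: ₹240,000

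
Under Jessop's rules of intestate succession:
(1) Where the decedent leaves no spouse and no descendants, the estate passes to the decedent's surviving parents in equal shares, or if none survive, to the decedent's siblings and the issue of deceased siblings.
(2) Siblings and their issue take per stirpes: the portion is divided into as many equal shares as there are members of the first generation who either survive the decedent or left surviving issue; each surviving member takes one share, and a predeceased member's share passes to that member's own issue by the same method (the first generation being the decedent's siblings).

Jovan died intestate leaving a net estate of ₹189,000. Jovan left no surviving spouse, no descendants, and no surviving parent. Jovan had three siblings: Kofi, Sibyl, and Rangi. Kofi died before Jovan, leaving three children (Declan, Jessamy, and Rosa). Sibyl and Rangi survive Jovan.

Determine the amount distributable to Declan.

Declan receives ₹21,000.

The entire ₹189,000 passes to the siblings and their issue.
That amount (₹189,000) is divided into 3 shares of ₹63,000: Sibyl and Rangi each take ₹63,000; Kofi's ₹63,000 share passes to Kofi's issue.
Kofi's share (₹63,000) is divided into 3 shares of ₹21,000: Declan, Jessamy, and Rosa each take ₹21,000.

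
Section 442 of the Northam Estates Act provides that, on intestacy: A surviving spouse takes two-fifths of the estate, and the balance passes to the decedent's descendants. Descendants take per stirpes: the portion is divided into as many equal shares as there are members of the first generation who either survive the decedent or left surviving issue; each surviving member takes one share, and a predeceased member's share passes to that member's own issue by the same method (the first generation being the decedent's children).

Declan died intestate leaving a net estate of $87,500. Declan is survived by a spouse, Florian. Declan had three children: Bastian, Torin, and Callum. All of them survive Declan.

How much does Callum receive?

Florian takes two-fifths of $87,500 = $35,000. The remaining $52,500 passes to the descendants.
The descendants' portion ($52,500) is divided into 3 shares of $17,500: Bastian, Torin, and Callum each take $17,500.

Callum receives $17,500.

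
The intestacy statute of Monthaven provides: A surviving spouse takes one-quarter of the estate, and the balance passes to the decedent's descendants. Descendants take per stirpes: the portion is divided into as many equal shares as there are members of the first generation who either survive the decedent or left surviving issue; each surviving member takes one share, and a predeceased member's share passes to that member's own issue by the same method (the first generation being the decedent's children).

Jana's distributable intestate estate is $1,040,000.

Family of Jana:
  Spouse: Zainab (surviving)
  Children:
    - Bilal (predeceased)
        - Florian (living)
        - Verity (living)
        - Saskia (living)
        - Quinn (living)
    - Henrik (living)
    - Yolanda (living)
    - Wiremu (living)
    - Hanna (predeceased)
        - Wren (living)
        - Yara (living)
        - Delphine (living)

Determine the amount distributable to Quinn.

Zainab takes one-quarter of $1,040,000 = $260,000. The remaining $780,000 passes to the descendants.
The descendants' portion ($780,000) is divided into 5 shares of $156,000: Henrik, Yolanda, and Wiremu each take $156,000; Bilal's $156,000 share passes to Bilal's issue; Hanna's $156,000 share passes to Hanna's issue.
Bilal's share ($156,000) is divided into 4 shares of $39,000: Florian, Verity, Saskia, and Quinn each take $39,000.
Hanna's share ($156,000) is divided into 3 shares of $52,000: Wren, Yara, and Delphine each take $52,000.

Quinn receives $39,000.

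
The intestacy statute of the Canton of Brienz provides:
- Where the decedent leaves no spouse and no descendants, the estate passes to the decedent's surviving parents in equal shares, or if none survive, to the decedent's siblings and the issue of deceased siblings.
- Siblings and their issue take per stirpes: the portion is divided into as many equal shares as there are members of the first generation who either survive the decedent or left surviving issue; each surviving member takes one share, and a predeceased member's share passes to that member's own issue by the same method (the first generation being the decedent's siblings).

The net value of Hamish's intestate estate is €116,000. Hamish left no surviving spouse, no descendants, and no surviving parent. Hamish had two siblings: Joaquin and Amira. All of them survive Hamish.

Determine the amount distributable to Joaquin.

Joaquin receives €58,000.

The entire €116,000 passes to the siblings and their issue.
That amount (€116,000) is divided into 2 shares of €58,000: Joaquin and Amira each take €58,000.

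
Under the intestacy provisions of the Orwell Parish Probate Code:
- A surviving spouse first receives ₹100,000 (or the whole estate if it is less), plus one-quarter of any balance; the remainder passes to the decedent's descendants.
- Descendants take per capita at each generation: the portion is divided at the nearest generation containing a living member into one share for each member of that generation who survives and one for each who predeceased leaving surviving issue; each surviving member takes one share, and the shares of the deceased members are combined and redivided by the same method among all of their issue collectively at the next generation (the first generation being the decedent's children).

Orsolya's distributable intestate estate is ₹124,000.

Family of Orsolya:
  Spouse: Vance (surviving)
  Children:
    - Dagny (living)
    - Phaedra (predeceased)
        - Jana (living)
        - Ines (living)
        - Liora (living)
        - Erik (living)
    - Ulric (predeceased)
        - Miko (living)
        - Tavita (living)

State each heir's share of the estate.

Vance first takes ₹100,000, leaving a balance of ₹24,000. Vance then takes one-quarter of the balance (₹6,000), for a total of ₹106,000. The remaining ₹18,000 passes to the descendants.
The descendants' portion (₹18,000) is divided at the children's generation into 3 shares of ₹6,000. Dagny takes ₹6,000. The 2 shares of the deceased (Phaedra and Ulric) are combined into a pool of ₹12,000.
That pool (₹12,000) is divided at the grandchildren's generation equally among Jana, Ines, Liora, Erik, Miko, and Tavita: ₹2,000 each.

Vance: ₹106,000; Dagny: ₹6,000; Jana: ₹2,000; Ines: ₹2,000; Liora: ₹2,000; Erik: ₹2,000; Miko: ₹2,000; Tavita: ₹2,000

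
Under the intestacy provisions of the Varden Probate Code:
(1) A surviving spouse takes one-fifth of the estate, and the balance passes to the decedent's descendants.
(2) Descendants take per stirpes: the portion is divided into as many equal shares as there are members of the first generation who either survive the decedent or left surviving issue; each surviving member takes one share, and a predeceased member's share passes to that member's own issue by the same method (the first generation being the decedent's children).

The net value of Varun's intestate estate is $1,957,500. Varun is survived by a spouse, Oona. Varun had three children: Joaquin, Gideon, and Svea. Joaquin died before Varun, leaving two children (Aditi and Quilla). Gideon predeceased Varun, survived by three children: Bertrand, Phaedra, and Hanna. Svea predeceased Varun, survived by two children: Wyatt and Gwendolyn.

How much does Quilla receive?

Oona takes one-fifth of $1,957,500 = $391,500. The remaining $1,566,000 passes to the descendants.
The descendants' portion ($1,566,000) is divided into 3 shares of $522,000: Joaquin's $522,000 share passes to Joaquin's issue; Gideon's $522,000 share passes to Gideon's issue; Svea's $522,000 share passes to Svea's issue.
Joaquin's share ($522,000) is divided into 2 shares of $261,000: Aditi and Quilla each take $261,000.
Gideon's share ($522,000) is divided into 3 shares of $174,000: Bertrand, Phaedra, and Hanna each take $174,000.
Svea's share ($522,000) is divided into 2 shares of $261,000: Wyatt and Gwendolyn each take $261,000.

Quilla receives $261,000.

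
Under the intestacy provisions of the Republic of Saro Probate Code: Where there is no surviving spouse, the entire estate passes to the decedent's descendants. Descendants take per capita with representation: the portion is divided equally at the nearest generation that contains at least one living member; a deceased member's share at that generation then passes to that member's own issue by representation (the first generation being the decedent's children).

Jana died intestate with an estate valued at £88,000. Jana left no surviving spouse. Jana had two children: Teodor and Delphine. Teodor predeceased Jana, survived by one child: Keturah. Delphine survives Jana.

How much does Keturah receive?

Keturah receives £44,000.

The entire £88,000 passes to the descendants.
That amount (£88,000) is divided into 2 shares of £44,000: Delphine takes £44,000; Teodor's £44,000 share passes to Teodor's issue.
Teodor's share (£44,000) passes entirely to Keturah.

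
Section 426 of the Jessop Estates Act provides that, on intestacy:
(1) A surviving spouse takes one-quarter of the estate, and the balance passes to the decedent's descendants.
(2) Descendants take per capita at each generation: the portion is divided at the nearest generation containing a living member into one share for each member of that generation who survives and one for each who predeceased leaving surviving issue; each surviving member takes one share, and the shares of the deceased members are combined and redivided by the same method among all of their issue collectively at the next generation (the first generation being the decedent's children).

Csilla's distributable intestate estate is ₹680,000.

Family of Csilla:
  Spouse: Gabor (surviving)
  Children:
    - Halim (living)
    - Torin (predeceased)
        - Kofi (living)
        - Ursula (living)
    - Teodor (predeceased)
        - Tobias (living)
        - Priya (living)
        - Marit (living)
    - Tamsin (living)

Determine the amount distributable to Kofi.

Gabor takes one-quarter of ₹680,000 = ₹170,000. The remaining ₹510,000 passes to the descendants.
The descendants' portion (₹510,000) is divided at the children's generation into 4 shares of ₹127,500. Halim and Tamsin each take ₹127,500. The 2 shares of the deceased (Torin and Teodor) are combined into a pool of ₹255,000.
That pool (₹255,000) is divided at the grandchildren's generation equally among Kofi, Ursula, Tobias, Priya, and Marit: ₹51,000 each.

Kofi receives ₹51,000.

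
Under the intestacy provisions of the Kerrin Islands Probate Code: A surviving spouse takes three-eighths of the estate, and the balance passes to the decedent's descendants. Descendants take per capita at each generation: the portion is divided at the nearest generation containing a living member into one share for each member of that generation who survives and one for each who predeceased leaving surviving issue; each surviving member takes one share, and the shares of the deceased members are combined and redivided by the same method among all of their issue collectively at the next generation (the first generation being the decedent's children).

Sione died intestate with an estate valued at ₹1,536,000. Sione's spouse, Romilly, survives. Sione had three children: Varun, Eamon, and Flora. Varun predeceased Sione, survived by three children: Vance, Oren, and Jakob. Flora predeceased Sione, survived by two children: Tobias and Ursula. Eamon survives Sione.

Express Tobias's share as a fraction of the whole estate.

Romilly takes three-eighths of ₹1,536,000 = ₹576,000. The remaining ₹960,000 passes to the descendants.
The descendants' portion (₹960,000) is divided at the children's generation into 3 shares of ₹320,000. Eamon takes ₹320,000. The 2 shares of the deceased (Varun and Flora) are combined into a pool of ₹640,000.
That pool (₹640,000) is divided at the grandchildren's generation equally among Vance, Oren, Jakob, Tobias, and Ursula: ₹128,000 each.

Tobias receives 1/12 of the estate.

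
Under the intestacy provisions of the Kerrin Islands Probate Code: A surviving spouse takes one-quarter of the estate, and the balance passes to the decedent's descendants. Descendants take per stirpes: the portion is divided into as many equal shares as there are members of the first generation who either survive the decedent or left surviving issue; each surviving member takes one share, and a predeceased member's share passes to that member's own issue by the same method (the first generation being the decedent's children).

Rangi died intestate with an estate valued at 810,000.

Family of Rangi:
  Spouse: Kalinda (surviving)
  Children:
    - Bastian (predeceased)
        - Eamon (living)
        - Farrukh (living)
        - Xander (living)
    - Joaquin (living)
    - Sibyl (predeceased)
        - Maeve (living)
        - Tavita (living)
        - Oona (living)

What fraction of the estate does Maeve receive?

Kalinda takes one-quarter of 810,000 = 202,500. The remaining 607,500 passes to the descendants.
The descendants' portion (607,500) is divided into 3 shares of 202,500: Joaquin takes 202,500; Bastian's 202,500 share passes to Bastian's issue; Sibyl's 202,500 share passes to Sibyl's issue.
Bastian's share (202,500) is divided into 3 shares of 67,500: Eamon, Farrukh, and Xander each take 67,500.
Sibyl's share (202,500) is divided into 3 shares of 67,500: Maeve, Tavita, and Oona each take 67,500.

Maeve receives 1/12 of the estate.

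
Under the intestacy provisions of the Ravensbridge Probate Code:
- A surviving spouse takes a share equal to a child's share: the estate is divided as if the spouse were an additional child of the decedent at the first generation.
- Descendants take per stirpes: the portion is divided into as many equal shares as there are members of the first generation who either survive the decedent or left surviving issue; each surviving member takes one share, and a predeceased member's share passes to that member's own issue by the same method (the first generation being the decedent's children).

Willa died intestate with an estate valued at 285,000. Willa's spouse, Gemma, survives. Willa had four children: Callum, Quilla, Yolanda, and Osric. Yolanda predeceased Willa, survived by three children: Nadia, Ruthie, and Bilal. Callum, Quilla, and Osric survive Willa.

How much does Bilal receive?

The spouse counts as an additional share at the children's level, so there are 5 primary shares of 57,000. Gemma takes one such share (57,000).
The children's combined portion (228,000) is divided into 4 shares of 57,000: Callum, Quilla, and Osric each take 57,000; Yolanda's 57,000 share passes to Yolanda's issue.
Yolanda's share (57,000) is divided into 3 shares of 19,000: Nadia, Ruthie, and Bilal each take 19,000.

Bilal receives 19,000.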